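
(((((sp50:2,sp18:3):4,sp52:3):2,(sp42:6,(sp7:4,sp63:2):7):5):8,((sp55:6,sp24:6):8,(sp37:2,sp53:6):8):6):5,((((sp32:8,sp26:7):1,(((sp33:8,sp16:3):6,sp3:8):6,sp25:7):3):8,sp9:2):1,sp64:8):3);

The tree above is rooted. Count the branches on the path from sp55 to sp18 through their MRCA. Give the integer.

7

The MRCA of sp55 and sp18 is the node subtending ((((sp50,sp18),sp52),(sp42,(sp7,sp63))),((sp55,sp24),(sp37,sp53))).
From sp55 up to that node: 3 branches. From sp18 up to the same node: 4 branches. Total: 3 + 4 = 7.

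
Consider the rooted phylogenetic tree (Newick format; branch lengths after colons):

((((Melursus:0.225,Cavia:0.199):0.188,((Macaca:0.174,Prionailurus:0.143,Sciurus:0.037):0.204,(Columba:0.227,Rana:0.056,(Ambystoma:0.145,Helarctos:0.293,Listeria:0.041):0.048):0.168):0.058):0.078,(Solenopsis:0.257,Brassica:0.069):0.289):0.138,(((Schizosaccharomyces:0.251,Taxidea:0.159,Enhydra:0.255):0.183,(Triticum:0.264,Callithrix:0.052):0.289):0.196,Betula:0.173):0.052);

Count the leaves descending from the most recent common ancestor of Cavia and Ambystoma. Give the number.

10

The MRCA of Cavia and Ambystoma is the node subtending ((Melursus,Cavia),((Macaca,Prionailurus,Sciurus),(Columba,Rana,(Ambystoma,Helarctos,Listeria)))).
That clade contains 10 terminal taxa: Ambystoma, Cavia, Columba, Helarctos, Listeria, Macaca, Melursus, Prionailurus, Rana, Sciurus.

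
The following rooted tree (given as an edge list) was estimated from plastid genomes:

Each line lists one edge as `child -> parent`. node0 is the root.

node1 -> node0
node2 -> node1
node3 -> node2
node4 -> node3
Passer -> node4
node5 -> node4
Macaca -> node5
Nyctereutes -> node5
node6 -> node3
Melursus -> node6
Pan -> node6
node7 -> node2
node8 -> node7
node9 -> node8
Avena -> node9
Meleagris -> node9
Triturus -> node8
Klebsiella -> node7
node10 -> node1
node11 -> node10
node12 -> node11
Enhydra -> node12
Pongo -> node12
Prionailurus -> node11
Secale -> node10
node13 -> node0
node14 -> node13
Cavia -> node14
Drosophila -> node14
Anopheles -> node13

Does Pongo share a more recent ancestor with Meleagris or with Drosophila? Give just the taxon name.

The MRCA of Pongo and Meleagris subtends ((((Passer,(Macaca,Nyctereutes)),(Melursus,Pan)),(((Avena,Meleagris),Triturus),Klebsiella)),(((Enhydra,Pongo),Prionailurus),Secale)) (13 taxa).
The MRCA of Pongo and Drosophila is the root, subtending the entire tree (16 taxa).
The first is nested inside the second, so Pongo shares a more recent common ancestor with Meleagris.

Meleagris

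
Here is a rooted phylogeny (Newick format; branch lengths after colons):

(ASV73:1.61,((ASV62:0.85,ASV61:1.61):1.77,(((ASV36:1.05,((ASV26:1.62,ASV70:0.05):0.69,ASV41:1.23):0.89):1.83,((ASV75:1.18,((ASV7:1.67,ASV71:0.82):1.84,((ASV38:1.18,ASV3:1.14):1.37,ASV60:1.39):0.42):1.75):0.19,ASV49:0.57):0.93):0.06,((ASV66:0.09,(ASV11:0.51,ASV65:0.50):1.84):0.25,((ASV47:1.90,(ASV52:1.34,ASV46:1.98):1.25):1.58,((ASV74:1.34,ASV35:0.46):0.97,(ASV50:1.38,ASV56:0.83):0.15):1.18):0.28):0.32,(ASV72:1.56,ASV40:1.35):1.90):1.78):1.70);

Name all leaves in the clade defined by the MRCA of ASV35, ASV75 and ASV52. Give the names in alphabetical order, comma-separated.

Tracing ASV35: it sits inside (ASV74,ASV35).
Tracing ASV75: it sits inside (ASV75,((ASV7,ASV71),((ASV38,ASV3),ASV60))).
Tracing ASV52: it sits inside (ASV52,ASV46).
The smallest clade enclosing all 3 is (((ASV36,((ASV26,ASV70),ASV41)),((ASV75,((ASV7,ASV71),((ASV38,ASV3),ASV60))),ASV49)),((ASV66,(ASV11,ASV65)),((ASV47,(ASV52,ASV46)),((ASV74,ASV35),(ASV50,ASV56)))),(ASV72,ASV40)); the answer is its 23 terminal taxa in alphabetical order.

ASV11, ASV26, ASV3, ASV35, ASV36, ASV38, ASV40, ASV41, ASV46, ASV47, ASV49, ASV50, ASV52, ASV56, ASV60, ASV65, ASV66, ASV7, ASV70, ASV71, ASV72, ASV74, ASV75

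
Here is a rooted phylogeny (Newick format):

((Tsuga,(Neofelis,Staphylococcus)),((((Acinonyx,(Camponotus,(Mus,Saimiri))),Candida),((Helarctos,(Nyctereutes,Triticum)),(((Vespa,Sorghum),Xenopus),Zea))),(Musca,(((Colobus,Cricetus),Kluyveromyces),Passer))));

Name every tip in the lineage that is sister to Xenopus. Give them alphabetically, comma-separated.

Sorghum, Vespa

Xenopus attaches to the tree at the node subtending ((Vespa,Sorghum),Xenopus).
The other lineage descending from that same node — the sister group — is (Vespa,Sorghum); its 2 tips in alphabetical order are the answer.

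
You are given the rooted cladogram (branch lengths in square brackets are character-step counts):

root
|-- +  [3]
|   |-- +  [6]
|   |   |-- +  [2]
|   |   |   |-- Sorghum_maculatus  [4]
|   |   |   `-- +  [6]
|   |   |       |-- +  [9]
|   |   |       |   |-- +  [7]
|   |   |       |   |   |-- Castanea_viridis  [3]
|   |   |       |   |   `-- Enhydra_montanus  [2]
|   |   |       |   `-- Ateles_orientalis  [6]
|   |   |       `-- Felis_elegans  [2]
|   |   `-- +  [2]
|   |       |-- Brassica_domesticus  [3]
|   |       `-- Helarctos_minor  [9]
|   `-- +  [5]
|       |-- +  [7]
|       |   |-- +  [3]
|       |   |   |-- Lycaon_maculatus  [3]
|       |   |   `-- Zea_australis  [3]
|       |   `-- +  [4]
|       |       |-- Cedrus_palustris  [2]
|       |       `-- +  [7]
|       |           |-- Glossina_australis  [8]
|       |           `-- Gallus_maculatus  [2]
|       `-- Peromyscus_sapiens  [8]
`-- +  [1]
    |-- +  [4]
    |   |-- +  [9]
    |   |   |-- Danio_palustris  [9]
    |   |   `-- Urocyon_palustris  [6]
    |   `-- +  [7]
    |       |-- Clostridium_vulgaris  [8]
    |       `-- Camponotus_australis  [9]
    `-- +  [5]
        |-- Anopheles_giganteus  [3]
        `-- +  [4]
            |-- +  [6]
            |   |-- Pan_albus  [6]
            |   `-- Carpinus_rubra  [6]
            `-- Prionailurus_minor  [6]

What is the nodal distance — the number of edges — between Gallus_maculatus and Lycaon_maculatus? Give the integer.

The MRCA of Gallus_maculatus and Lycaon_maculatus is the node subtending ((Lycaon_maculatus,Zea_australis),(Cedrus_palustris,(Glossina_australis,Gallus_maculatus))).
From Gallus_maculatus up to that node: 3 branches. From Lycaon_maculatus up to the same node: 2 branches. Total: 3 + 2 = 5.

5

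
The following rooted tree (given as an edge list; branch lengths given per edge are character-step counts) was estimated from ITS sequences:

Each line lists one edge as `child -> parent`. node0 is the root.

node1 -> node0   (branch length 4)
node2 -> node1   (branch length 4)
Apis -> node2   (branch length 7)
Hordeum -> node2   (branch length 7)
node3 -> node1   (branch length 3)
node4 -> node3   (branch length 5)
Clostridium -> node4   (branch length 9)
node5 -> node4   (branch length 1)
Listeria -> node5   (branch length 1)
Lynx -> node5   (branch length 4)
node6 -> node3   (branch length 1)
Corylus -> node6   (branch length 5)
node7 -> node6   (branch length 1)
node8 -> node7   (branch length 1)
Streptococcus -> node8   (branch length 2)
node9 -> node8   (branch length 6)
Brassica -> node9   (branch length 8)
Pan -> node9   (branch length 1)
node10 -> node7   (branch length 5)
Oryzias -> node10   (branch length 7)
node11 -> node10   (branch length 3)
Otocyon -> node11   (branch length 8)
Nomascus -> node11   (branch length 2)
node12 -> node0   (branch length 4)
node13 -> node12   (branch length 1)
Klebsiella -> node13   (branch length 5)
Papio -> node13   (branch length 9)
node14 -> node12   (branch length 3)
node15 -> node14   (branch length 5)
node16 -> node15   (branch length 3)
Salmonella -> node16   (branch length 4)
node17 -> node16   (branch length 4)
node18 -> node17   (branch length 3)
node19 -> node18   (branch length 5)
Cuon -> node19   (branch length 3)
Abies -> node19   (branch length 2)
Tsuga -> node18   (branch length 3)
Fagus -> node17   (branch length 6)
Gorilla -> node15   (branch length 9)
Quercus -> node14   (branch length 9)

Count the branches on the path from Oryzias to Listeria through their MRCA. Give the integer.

7

The MRCA of Oryzias and Listeria is the node subtending ((Clostridium,(Listeria,Lynx)),(Corylus,((Streptococcus,(Brassica,Pan)),(Oryzias,(Otocyon,Nomascus))))).
From Oryzias up to that node: 4 branches. From Listeria up to the same node: 3 branches. Total: 4 + 3 = 7.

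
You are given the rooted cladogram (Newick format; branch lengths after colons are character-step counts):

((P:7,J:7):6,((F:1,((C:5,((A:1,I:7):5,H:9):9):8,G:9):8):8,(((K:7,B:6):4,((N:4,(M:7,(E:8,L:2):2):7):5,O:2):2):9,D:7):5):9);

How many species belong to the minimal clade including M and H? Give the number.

14

The MRCA of M and H is the node subtending ((F,((C,((A,I),H)),G)),(((K,B),((N,(M,(E,L))),O)),D)).
That clade contains 14 terminal taxa: A, B, C, D, E, F, G, H, I, K, L, M, N, O.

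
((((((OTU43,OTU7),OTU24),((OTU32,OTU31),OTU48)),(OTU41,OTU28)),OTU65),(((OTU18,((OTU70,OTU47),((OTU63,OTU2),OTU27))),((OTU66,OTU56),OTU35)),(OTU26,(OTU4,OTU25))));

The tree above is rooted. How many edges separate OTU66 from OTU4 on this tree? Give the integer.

The MRCA of OTU66 and OTU4 is the node subtending (((OTU18,((OTU70,OTU47),((OTU63,OTU2),OTU27))),((OTU66,OTU56),OTU35)),(OTU26,(OTU4,OTU25))).
From OTU66 up to that node: 4 branches. From OTU4 up to the same node: 3 branches. Total: 4 + 3 = 7.

7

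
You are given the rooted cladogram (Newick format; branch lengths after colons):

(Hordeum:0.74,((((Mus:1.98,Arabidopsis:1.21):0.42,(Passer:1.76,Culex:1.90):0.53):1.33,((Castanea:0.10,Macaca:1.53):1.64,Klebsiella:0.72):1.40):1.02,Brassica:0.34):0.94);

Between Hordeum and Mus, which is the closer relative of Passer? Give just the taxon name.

Mus

The MRCA of Passer and Mus subtends ((Mus,Arabidopsis),(Passer,Culex)) (4 taxa).
The MRCA of Passer and Hordeum is the root, subtending the entire tree (9 taxa).
The first is nested inside the second, so Passer shares a more recent common ancestor with Mus.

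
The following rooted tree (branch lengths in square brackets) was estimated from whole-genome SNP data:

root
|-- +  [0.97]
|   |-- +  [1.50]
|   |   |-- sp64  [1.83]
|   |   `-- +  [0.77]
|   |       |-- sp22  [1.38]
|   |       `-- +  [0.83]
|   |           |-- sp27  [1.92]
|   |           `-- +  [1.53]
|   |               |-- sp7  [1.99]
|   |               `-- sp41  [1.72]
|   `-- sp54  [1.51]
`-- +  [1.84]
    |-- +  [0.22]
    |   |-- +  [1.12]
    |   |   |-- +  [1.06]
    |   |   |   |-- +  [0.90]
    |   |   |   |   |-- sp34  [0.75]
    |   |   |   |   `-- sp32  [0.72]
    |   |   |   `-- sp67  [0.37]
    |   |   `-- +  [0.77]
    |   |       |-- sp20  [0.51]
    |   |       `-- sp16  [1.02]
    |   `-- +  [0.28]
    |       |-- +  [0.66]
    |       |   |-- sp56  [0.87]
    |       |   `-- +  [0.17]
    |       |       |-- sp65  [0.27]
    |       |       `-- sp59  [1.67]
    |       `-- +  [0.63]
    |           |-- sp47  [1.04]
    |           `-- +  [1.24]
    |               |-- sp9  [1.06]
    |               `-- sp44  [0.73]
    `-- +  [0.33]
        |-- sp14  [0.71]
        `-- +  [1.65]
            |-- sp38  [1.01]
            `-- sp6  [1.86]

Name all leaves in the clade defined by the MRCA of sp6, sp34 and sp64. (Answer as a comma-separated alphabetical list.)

sp14, sp16, sp20, sp22, sp27, sp32, sp34, sp38, sp41, sp44, sp47, sp54, sp56, sp59, sp6, sp64, sp65, sp67, sp7, sp9

Tracing sp6: it sits inside (sp38,sp6).
Tracing sp34: it sits inside (sp34,sp32).
Tracing sp64: it sits inside (sp64,(sp22,(sp27,(sp7,sp41)))).
The smallest clade enclosing all 3 is the whole tree (their MRCA is the root), so the answer is all 20 tips in alphabetical order.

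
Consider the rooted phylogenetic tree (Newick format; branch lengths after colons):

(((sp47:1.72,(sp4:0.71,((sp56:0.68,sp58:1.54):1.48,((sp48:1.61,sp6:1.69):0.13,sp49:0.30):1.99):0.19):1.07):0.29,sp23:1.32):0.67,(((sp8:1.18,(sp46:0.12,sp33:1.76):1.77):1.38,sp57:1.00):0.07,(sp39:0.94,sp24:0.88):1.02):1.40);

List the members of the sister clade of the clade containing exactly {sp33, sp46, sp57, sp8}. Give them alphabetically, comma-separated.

sp24, sp39

The clade containing exactly {sp33, sp46, sp57, sp8} attaches to the tree at the node subtending (((sp8,(sp46,sp33)),sp57),(sp39,sp24)).
The other lineage descending from that same node — the sister group — is (sp39,sp24); its 2 tips in alphabetical order are the answer.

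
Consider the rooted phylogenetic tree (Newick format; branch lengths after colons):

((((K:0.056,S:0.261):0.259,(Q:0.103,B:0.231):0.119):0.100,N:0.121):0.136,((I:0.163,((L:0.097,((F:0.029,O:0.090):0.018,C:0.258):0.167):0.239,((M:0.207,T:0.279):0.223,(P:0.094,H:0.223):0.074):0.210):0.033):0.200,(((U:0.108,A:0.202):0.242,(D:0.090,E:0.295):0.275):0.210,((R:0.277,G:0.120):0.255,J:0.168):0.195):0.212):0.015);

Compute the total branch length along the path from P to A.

The path runs P → … → MRCA → … → A; the MRCA is the node subtending ((I,((L,((F,O),C)),((M,T),(P,H)))),(((U,A),(D,E)),((R,G),J))).
Branch lengths along that path: 0.094 + 0.074 + 0.210 + 0.033 + 0.200 + 0.212 + 0.210 + 0.242 + 0.202 = 1.477.

1.477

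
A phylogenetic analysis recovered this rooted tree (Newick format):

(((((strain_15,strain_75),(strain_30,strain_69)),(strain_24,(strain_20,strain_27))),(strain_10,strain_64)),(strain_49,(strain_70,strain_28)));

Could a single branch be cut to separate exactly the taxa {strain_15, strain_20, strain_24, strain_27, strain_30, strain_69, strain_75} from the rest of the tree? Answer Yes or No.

The most recent common ancestor of these taxa subtends (((strain_15,strain_75),(strain_30,strain_69)),(strain_24,(strain_20,strain_27))).
That clade has exactly 7 tips — every listed taxon and nothing else — so the group is monophyletic.

Yes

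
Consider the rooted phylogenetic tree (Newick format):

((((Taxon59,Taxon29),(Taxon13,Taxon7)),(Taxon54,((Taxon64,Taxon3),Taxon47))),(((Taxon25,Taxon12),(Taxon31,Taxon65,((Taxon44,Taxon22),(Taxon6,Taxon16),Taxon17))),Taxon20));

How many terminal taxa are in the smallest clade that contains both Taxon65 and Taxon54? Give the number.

18

The MRCA of Taxon65 and Taxon54 is the root, so the clade is the entire tree.
That clade contains 18 terminal taxa: Taxon12, Taxon13, Taxon16, Taxon17, Taxon20, Taxon22, Taxon25, Taxon29, Taxon3, Taxon31, Taxon44, Taxon47, Taxon54, Taxon59, Taxon6, Taxon64, Taxon65, Taxon7.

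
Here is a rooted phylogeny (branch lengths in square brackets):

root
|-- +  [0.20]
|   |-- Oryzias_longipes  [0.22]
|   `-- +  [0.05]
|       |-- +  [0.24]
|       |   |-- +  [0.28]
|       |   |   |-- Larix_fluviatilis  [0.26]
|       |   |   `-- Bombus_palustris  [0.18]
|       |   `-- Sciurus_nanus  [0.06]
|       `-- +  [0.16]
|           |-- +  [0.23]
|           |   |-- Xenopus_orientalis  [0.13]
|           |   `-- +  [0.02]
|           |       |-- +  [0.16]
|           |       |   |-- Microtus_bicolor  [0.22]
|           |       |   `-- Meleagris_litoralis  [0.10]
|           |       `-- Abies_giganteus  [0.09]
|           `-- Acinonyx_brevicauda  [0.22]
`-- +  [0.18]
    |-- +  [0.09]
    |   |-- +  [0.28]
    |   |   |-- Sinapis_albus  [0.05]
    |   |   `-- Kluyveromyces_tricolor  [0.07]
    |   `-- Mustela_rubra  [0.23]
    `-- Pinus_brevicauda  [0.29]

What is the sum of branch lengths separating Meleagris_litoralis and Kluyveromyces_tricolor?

The path runs Meleagris_litoralis → … → MRCA → … → Kluyveromyces_tricolor; the MRCA is the root of the tree.
Branch lengths along that path: 0.10 + 0.16 + 0.02 + 0.23 + 0.16 + 0.05 + 0.20 + 0.18 + 0.09 + 0.28 + 0.07 = 1.54.

1.54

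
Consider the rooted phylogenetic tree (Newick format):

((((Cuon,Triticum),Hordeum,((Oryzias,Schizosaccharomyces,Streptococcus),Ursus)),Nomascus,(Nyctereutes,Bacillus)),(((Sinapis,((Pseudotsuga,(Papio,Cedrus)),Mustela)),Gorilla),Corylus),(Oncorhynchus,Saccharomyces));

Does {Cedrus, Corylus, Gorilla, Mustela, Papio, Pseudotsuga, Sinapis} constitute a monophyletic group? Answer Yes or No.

The most recent common ancestor of these taxa subtends (((Sinapis,((Pseudotsuga,(Papio,Cedrus)),Mustela)),Gorilla),Corylus).
That clade has exactly 7 tips — every listed taxon and nothing else — so the group is monophyletic.

Yes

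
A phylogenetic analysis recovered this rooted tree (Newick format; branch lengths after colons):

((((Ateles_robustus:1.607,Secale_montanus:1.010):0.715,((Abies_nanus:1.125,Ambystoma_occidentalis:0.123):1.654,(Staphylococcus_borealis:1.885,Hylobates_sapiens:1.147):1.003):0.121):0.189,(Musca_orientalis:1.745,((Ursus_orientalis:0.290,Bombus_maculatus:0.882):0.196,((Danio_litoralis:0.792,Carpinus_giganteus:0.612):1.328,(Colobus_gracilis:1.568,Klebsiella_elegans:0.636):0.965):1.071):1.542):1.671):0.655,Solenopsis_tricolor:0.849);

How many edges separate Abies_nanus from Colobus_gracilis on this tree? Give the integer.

9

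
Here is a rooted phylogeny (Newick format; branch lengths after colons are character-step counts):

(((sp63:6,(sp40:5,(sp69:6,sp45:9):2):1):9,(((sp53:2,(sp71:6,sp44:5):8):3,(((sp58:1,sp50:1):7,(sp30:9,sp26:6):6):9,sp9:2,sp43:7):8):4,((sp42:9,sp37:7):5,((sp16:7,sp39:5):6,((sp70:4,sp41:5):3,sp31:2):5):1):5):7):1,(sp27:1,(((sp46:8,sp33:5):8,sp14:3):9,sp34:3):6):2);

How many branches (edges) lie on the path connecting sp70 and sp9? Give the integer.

The MRCA of sp70 and sp9 is the node subtending (((sp53,(sp71,sp44)),(((sp58,sp50),(sp30,sp26)),sp9,sp43)),((sp42,sp37),((sp16,sp39),((sp70,sp41),sp31)))).
From sp70 up to that node: 5 branches. From sp9 up to the same node: 3 branches. Total: 5 + 3 = 8.

8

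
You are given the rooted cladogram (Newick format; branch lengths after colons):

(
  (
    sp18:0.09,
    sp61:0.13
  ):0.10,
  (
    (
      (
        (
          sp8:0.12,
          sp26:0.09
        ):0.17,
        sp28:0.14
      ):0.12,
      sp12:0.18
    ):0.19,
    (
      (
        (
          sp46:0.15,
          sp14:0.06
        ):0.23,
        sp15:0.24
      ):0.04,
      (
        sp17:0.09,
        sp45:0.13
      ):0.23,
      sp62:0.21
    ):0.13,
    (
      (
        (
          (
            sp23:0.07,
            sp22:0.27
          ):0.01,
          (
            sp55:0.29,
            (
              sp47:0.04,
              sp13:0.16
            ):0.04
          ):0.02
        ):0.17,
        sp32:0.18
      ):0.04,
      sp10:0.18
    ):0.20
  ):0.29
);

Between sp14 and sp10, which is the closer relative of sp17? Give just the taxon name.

The MRCA of sp17 and sp14 subtends (((sp46,sp14),sp15),(sp17,sp45),sp62) (6 taxa).
The MRCA of sp17 and sp10 subtends ((((sp8,sp26),sp28),sp12),(((sp46,sp14),sp15),(sp17,sp45),sp62),((((sp23,sp22),(sp55,(sp47,sp13))),sp32),sp10)) (17 taxa).
The first is nested inside the second, so sp17 shares a more recent common ancestor with sp14.

sp14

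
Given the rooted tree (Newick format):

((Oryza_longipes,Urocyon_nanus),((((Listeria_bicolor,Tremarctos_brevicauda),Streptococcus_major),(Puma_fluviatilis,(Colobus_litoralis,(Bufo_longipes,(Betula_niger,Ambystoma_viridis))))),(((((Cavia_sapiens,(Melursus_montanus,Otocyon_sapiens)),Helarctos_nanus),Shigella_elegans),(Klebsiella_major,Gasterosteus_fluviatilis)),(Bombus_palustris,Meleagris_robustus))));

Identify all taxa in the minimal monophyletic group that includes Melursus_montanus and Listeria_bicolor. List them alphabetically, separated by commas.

Ambystoma_viridis, Betula_niger, Bombus_palustris, Bufo_longipes, Cavia_sapiens, Colobus_litoralis, Gasterosteus_fluviatilis, Helarctos_nanus, Klebsiella_major, Listeria_bicolor, Meleagris_robustus, Melursus_montanus, Otocyon_sapiens, Puma_fluviatilis, Shigella_elegans, Streptococcus_major, Tremarctos_brevicauda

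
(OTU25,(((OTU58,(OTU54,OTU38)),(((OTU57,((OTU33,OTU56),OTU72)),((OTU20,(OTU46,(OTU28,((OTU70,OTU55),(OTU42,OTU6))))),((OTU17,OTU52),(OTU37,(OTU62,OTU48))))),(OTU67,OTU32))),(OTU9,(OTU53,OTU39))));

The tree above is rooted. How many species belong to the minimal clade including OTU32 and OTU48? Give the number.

The MRCA of OTU32 and OTU48 is the node subtending (((OTU57,((OTU33,OTU56),OTU72)),((OTU20,(OTU46,(OTU28,((OTU70,OTU55),(OTU42,OTU6))))),((OTU17,OTU52),(OTU37,(OTU62,OTU48))))),(OTU67,OTU32)).
That clade contains 18 terminal taxa: OTU17, OTU20, OTU28, OTU32, OTU33, OTU37, OTU42, OTU46, OTU48, OTU52, OTU55, OTU56, OTU57, OTU6, OTU62, OTU67, OTU70, OTU72.

18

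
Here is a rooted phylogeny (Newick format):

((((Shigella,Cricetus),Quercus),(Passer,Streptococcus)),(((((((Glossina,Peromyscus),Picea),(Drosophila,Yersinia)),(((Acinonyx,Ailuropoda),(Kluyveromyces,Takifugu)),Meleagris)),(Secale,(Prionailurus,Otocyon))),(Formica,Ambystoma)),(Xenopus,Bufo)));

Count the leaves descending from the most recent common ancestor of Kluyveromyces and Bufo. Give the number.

17

The MRCA of Kluyveromyces and Bufo is the node subtending (((((((Glossina,Peromyscus),Picea),(Drosophila,Yersinia)),(((Acinonyx,Ailuropoda),(Kluyveromyces,Takifugu)),Meleagris)),(Secale,(Prionailurus,Otocyon))),(Formica,Ambystoma)),(Xenopus,Bufo)).
That clade contains 17 terminal taxa: Acinonyx, Ailuropoda, Ambystoma, Bufo, Drosophila, Formica, Glossina, Kluyveromyces, Meleagris, Otocyon, Peromyscus, Picea, Prionailurus, Secale, Takifugu, Xenopus, Yersinia.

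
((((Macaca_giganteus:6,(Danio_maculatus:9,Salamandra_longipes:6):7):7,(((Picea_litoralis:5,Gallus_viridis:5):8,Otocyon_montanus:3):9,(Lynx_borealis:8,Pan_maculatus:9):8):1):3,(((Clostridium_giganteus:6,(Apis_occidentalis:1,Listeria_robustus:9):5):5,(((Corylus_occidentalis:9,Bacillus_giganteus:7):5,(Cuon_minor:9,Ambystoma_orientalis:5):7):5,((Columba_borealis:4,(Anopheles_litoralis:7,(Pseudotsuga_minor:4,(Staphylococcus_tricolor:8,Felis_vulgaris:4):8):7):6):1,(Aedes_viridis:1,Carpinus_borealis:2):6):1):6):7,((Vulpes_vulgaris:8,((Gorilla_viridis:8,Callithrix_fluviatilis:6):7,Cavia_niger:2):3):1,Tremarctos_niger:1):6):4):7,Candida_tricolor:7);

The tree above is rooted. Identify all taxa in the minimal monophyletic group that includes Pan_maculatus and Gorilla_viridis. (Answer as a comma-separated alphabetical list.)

Aedes_viridis, Ambystoma_orientalis, Anopheles_litoralis, Apis_occidentalis, Bacillus_giganteus, Callithrix_fluviatilis, Carpinus_borealis, Cavia_niger, Clostridium_giganteus, Columba_borealis, Corylus_occidentalis, Cuon_minor, Danio_maculatus, Felis_vulgaris, Gallus_viridis, Gorilla_viridis, Listeria_robustus, Lynx_borealis, Macaca_giganteus, Otocyon_montanus, Pan_maculatus, Picea_litoralis, Pseudotsuga_minor, Salamandra_longipes, Staphylococcus_tricolor, Tremarctos_niger, Vulpes_vulgaris

Tracing Pan_maculatus: it sits inside (Lynx_borealis,Pan_maculatus).
Tracing Gorilla_viridis: it sits inside (Gorilla_viridis,Callithrix_fluviatilis).
The smallest clade enclosing both is (((Macaca_giganteus,(Danio_maculatus,Salamandra_longipes)),(((Picea_litoralis,Gallus_viridis),Otocyon_montanus),(Lynx_borealis,Pan_maculatus))),(((Clostridium_giganteus,(Apis_occidentalis,Listeria_robustus)),(((Corylus_occidentalis,Bacillus_giganteus),(Cuon_minor,Ambystoma_orientalis)),((Columba_borealis,(Anopheles_litoralis,(Pseudotsuga_minor,(Staphylococcus_tricolor,Felis_vulgaris)))),(Aedes_viridis,Carpinus_borealis)))),((Vulpes_vulgaris,((Gorilla_viridis,Callithrix_fluviatilis),Cavia_niger)),Tremarctos_niger))); the answer is its 27 terminal taxa in alphabetical order.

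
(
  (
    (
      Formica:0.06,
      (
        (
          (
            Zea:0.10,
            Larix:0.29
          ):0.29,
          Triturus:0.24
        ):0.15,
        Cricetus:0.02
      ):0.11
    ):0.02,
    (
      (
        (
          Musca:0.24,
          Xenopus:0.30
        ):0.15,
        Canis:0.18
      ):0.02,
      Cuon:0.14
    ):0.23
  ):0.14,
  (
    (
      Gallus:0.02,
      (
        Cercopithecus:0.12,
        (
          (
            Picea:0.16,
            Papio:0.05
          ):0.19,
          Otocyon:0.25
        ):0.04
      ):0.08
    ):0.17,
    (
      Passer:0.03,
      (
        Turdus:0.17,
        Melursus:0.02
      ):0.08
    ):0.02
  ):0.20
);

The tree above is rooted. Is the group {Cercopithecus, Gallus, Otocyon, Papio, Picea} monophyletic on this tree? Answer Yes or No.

Yes

The most recent common ancestor of these taxa subtends (Gallus,(Cercopithecus,((Picea,Papio),Otocyon))).
That clade has exactly 5 tips — every listed taxon and nothing else — so the group is monophyletic.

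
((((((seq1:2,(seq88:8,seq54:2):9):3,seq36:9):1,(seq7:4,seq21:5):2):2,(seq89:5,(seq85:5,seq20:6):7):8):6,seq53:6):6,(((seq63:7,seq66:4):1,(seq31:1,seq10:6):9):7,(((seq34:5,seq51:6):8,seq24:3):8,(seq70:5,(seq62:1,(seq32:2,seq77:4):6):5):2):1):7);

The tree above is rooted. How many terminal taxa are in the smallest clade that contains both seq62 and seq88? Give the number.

21

The MRCA of seq62 and seq88 is the root, so the clade is the entire tree.
That clade contains 21 terminal taxa: seq1, seq10, seq20, seq21, seq24, seq31, seq32, seq34, seq36, seq51, seq53, seq54, seq62, seq63, seq66, seq7, seq70, seq77, seq85, seq88, seq89.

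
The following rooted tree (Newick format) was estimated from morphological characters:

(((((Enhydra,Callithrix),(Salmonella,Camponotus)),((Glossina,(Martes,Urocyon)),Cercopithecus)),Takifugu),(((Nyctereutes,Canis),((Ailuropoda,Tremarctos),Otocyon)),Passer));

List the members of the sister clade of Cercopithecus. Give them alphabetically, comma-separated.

Glossina, Martes, Urocyon

Cercopithecus attaches to the tree at the node subtending ((Glossina,(Martes,Urocyon)),Cercopithecus).
The other lineage descending from that same node — the sister group — is (Glossina,(Martes,Urocyon)); its 3 tips in alphabetical order are the answer.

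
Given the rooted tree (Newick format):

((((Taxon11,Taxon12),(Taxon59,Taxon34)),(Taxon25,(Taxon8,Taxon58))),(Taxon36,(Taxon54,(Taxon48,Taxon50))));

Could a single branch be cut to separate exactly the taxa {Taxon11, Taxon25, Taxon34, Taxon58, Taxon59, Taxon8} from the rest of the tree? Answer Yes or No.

No

The MRCA of the listed taxa subtends (((Taxon11,Taxon12),(Taxon59,Taxon34)),(Taxon25,(Taxon8,Taxon58))).
That clade also contains Taxon12, which is not in the proposed group, so the group is not monophyletic.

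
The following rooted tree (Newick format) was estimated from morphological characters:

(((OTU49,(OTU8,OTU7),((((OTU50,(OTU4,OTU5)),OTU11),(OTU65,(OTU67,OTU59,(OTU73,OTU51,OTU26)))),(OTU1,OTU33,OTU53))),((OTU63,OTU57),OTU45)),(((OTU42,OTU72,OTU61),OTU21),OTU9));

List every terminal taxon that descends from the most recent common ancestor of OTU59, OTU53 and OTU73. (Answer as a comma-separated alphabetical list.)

Tracing OTU59: it sits inside (OTU67,OTU59,(OTU73,OTU51,OTU26)).
Tracing OTU53: it sits inside (OTU1,OTU33,OTU53).
Tracing OTU73: it sits inside (OTU73,OTU51,OTU26).
The smallest clade enclosing all 3 is ((((OTU50,(OTU4,OTU5)),OTU11),(OTU65,(OTU67,OTU59,(OTU73,OTU51,OTU26)))),(OTU1,OTU33,OTU53)); the answer is its 13 terminal taxa in alphabetical order.

OTU1, OTU11, OTU26, OTU33, OTU4, OTU5, OTU50, OTU51, OTU53, OTU59, OTU65, OTU67, OTU73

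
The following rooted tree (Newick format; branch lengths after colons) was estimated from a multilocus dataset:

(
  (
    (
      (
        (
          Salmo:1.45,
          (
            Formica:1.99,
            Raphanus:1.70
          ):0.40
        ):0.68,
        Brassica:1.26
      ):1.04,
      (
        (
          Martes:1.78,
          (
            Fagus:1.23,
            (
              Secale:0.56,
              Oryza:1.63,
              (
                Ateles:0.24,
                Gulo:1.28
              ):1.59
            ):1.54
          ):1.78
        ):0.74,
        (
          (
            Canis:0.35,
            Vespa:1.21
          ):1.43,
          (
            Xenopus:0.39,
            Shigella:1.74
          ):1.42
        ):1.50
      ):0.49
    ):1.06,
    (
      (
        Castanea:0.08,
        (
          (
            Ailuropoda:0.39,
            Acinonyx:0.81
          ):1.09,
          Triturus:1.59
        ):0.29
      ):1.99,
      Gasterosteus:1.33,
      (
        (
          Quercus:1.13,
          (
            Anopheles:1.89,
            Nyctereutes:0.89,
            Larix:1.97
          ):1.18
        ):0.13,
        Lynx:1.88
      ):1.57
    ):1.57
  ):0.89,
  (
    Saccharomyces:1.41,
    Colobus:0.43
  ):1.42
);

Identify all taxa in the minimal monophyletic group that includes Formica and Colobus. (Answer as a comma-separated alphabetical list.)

Acinonyx, Ailuropoda, Anopheles, Ateles, Brassica, Canis, Castanea, Colobus, Fagus, Formica, Gasterosteus, Gulo, Larix, Lynx, Martes, Nyctereutes, Oryza, Quercus, Raphanus, Saccharomyces, Salmo, Secale, Shigella, Triturus, Vespa, Xenopus

Tracing Formica: it sits inside (Formica,Raphanus).
Tracing Colobus: it sits inside (Saccharomyces,Colobus).
The smallest clade enclosing both is the whole tree (their MRCA is the root), so the answer is all 26 tips in alphabetical order.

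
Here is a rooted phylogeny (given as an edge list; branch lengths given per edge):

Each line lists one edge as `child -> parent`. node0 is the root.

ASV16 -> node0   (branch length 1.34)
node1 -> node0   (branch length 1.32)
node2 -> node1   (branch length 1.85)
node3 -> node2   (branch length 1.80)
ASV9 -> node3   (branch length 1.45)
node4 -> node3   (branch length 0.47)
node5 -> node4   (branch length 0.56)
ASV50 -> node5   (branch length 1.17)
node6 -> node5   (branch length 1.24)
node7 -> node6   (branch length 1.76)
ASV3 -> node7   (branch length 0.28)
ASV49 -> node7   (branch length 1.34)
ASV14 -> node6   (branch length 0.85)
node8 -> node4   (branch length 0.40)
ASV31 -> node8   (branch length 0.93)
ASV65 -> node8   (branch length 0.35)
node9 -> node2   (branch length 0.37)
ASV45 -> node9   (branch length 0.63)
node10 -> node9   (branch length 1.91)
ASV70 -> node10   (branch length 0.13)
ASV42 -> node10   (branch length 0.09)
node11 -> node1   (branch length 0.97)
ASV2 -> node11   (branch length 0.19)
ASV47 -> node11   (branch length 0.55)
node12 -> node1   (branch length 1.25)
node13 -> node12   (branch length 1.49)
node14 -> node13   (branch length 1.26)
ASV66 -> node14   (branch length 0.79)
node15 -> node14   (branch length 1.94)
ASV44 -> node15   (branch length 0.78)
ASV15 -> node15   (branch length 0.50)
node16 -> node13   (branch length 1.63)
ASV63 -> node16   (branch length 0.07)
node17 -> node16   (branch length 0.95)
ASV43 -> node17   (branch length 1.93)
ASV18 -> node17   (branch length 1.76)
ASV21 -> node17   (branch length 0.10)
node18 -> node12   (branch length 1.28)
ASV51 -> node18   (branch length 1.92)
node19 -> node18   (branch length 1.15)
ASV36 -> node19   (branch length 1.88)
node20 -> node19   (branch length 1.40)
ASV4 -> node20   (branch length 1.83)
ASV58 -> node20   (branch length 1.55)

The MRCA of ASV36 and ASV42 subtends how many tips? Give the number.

23

The MRCA of ASV36 and ASV42 is the node subtending (((ASV9,((ASV50,((ASV3,ASV49),ASV14)),(ASV31,ASV65))),(ASV45,(ASV70,ASV42))),(ASV2,ASV47),(((ASV66,(ASV44,ASV15)),(ASV63,(ASV43,ASV18,ASV21))),(ASV51,(ASV36,(ASV4,ASV58))))).
That clade contains 23 terminal taxa: ASV14, ASV15, ASV18, ASV2, ASV21, ASV3, ASV31, ASV36, ASV4, ASV42, ASV43, ASV44, ASV45, ASV47, ASV49, ASV50, ASV51, ASV58, ASV63, ASV65, ASV66, ASV70, ASV9.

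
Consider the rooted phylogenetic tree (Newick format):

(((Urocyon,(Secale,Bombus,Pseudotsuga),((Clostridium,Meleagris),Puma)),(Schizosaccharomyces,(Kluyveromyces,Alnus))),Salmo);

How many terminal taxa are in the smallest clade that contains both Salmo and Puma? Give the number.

11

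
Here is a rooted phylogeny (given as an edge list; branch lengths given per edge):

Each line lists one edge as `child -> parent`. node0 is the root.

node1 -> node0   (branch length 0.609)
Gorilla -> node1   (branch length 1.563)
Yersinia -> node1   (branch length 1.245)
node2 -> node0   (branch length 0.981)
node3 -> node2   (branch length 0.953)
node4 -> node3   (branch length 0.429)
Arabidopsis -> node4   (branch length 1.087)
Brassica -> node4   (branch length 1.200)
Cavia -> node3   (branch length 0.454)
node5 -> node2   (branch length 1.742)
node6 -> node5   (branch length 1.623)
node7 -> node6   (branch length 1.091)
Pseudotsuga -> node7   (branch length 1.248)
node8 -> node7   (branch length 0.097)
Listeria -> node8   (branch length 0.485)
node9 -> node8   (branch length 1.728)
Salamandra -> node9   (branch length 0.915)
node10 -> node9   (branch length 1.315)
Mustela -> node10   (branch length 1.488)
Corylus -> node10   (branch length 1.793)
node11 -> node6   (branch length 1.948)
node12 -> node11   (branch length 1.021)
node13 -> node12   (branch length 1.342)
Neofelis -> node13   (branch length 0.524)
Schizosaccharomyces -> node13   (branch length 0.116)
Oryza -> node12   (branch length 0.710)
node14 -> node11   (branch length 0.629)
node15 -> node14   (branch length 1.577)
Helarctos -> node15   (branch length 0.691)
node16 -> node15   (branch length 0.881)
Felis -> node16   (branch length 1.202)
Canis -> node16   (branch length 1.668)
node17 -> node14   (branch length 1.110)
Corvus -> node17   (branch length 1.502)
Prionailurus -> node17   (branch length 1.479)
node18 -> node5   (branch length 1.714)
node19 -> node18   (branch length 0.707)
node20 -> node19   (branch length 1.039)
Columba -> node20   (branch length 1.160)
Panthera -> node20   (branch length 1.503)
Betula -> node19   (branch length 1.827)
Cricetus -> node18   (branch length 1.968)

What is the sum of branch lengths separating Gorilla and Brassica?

5.735

The path runs Gorilla → … → MRCA → … → Brassica; the MRCA is the root of the tree.
Branch lengths along that path: 1.563 + 0.609 + 0.981 + 0.953 + 0.429 + 1.200 = 5.735.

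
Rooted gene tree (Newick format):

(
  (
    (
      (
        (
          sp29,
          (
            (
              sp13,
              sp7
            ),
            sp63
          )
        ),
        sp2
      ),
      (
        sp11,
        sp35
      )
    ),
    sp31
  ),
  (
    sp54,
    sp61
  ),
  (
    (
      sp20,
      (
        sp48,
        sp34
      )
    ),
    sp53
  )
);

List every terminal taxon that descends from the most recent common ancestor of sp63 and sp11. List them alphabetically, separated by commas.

sp11, sp13, sp2, sp29, sp35, sp63, sp7

Tracing sp63: it sits inside ((sp13,sp7),sp63).
Tracing sp11: it sits inside (sp11,sp35).
The smallest clade enclosing both is (((sp29,((sp13,sp7),sp63)),sp2),(sp11,sp35)); the answer is its 7 terminal taxa in alphabetical order.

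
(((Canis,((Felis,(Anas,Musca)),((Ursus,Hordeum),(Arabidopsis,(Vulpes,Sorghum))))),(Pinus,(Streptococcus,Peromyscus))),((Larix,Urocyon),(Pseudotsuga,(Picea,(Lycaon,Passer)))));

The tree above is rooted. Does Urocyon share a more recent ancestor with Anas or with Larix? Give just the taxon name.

The MRCA of Urocyon and Larix subtends (Larix,Urocyon) (2 taxa).
The MRCA of Urocyon and Anas is the root, subtending the entire tree (18 taxa).
The first is nested inside the second, so Urocyon shares a more recent common ancestor with Larix.

Larix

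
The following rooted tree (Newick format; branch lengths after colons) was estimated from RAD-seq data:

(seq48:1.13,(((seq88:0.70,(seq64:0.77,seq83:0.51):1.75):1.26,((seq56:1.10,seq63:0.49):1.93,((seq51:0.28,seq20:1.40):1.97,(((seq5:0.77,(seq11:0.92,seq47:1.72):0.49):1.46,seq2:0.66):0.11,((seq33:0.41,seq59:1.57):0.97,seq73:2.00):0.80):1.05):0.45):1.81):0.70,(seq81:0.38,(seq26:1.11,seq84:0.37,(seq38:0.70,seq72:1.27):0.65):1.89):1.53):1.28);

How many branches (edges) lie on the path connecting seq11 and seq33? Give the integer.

The MRCA of seq11 and seq33 is the node subtending (((seq5,(seq11,seq47)),seq2),((seq33,seq59),seq73)).
From seq11 up to that node: 4 branches. From seq33 up to the same node: 3 branches. Total: 4 + 3 = 7.

7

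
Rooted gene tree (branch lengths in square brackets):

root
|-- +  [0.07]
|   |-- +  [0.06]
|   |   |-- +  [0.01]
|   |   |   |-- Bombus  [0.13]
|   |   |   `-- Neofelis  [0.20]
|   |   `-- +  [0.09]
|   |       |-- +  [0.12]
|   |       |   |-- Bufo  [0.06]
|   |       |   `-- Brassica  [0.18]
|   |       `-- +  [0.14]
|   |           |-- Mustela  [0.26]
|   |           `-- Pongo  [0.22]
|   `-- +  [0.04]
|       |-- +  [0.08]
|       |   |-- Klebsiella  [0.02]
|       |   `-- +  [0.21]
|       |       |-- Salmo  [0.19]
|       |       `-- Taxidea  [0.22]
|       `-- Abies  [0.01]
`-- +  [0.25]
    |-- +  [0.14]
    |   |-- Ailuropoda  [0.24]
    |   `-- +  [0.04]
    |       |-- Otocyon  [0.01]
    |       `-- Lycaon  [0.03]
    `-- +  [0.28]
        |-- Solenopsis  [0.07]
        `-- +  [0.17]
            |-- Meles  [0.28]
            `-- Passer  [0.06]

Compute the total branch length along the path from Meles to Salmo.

1.57

The path runs Meles → … → MRCA → … → Salmo; the MRCA is the root of the tree.
Branch lengths along that path: 0.28 + 0.17 + 0.28 + 0.25 + 0.07 + 0.04 + 0.08 + 0.21 + 0.19 = 1.57.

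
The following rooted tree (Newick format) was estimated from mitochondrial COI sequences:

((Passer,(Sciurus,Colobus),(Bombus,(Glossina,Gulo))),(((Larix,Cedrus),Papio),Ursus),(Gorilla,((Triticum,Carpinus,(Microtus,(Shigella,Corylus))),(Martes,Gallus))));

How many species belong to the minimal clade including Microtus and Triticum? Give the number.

The MRCA of Microtus and Triticum is the node subtending (Triticum,Carpinus,(Microtus,(Shigella,Corylus))).
That clade contains 5 terminal taxa: Carpinus, Corylus, Microtus, Shigella, Triticum.

5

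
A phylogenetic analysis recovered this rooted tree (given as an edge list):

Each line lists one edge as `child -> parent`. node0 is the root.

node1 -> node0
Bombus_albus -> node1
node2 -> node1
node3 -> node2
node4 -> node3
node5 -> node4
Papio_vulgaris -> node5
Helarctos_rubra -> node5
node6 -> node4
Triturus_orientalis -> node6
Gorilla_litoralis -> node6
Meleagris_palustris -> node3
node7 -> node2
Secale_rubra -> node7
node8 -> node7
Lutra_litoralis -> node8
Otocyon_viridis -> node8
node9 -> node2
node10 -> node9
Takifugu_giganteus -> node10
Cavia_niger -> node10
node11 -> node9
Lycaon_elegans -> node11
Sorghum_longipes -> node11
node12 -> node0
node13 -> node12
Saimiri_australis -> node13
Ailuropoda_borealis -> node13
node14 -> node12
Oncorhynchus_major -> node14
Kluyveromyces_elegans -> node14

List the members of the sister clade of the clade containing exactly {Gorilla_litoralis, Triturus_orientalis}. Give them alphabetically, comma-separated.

The clade containing exactly {Gorilla_litoralis, Triturus_orientalis} attaches to the tree at the node subtending ((Papio_vulgaris,Helarctos_rubra),(Triturus_orientalis,Gorilla_litoralis)).
The other lineage descending from that same node — the sister group — is (Papio_vulgaris,Helarctos_rubra); its 2 tips in alphabetical order are the answer.

Helarctos_rubra, Papio_vulgaris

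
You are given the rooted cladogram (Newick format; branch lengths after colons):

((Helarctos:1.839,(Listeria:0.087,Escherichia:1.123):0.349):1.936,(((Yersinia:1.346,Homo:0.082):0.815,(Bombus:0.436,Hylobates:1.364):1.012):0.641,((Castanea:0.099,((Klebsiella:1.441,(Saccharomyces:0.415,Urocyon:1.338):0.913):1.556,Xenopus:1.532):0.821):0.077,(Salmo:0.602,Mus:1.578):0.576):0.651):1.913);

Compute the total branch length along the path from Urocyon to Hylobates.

8.373

The path runs Urocyon → … → MRCA → … → Hylobates; the MRCA is the node subtending (((Yersinia,Homo),(Bombus,Hylobates)),((Castanea,((Klebsiella,(Saccharomyces,Urocyon)),Xenopus)),(Salmo,Mus))).
Branch lengths along that path: 1.338 + 0.913 + 1.556 + 0.821 + 0.077 + 0.651 + 0.641 + 1.012 + 1.364 = 8.373.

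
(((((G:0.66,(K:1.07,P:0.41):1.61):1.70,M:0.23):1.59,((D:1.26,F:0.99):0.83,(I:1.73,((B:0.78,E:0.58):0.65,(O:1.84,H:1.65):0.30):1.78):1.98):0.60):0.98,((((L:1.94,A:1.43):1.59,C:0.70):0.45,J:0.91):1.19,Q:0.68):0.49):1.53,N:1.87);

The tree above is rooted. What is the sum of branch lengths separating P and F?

7.73

The path runs P → … → MRCA → … → F; the MRCA is the node subtending (((G,(K,P)),M),((D,F),(I,((B,E),(O,H))))).
Branch lengths along that path: 0.41 + 1.61 + 1.70 + 1.59 + 0.60 + 0.83 + 0.99 = 7.73.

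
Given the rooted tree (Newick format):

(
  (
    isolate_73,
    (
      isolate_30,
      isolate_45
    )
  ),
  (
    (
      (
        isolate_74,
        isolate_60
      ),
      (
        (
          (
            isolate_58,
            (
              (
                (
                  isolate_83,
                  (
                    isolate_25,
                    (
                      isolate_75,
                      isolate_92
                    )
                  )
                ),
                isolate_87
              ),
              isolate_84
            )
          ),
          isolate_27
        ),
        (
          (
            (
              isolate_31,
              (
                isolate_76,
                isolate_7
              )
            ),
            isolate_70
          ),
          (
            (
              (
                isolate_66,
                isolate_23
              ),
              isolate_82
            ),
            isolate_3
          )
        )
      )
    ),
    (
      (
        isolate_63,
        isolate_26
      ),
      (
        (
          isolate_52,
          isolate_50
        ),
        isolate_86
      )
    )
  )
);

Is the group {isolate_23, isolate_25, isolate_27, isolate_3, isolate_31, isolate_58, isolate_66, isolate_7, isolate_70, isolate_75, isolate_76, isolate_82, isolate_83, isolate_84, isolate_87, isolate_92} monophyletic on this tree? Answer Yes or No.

Yes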